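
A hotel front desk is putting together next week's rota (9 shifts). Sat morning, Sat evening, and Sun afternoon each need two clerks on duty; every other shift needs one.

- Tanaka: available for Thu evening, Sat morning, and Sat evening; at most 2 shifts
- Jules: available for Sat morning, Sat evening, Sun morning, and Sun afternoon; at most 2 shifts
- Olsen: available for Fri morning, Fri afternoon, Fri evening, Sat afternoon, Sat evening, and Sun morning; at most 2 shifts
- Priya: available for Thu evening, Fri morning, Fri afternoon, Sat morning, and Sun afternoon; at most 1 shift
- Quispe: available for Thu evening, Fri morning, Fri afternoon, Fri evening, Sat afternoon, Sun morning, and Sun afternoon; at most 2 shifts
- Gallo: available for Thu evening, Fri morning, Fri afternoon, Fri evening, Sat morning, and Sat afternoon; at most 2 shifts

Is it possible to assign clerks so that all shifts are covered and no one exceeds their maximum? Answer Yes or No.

No

Total capacity is 2+2+2+1+2+2 = 11 but 12 worker-slots are needed — infeasible.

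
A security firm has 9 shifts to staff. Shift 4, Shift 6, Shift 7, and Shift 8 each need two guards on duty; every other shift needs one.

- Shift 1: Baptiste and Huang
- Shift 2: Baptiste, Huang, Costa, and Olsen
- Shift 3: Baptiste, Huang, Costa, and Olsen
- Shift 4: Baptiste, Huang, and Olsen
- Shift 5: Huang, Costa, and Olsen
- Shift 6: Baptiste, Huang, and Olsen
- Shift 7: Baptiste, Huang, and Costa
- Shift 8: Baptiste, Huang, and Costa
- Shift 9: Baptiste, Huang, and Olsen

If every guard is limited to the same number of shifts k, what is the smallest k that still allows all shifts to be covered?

4

With 4 guards and 13 worker-slots to fill, someone must work at least ⌈13/4⌉ = 4 shifts, so k ≥ 4.
k = 4 works: Shift 1→Baptiste, Shift 2→Costa, Shift 3→Costa, Shift 4→Baptiste+Huang, Shift 5→Huang, Shift 6→Baptiste+Huang, Shift 7→Baptiste+Costa, Shift 8→Huang+Costa, Shift 9→Olsen.
Loads: Baptiste 4, Huang 4, Costa 4, Olsen 1 — all ≤ 4.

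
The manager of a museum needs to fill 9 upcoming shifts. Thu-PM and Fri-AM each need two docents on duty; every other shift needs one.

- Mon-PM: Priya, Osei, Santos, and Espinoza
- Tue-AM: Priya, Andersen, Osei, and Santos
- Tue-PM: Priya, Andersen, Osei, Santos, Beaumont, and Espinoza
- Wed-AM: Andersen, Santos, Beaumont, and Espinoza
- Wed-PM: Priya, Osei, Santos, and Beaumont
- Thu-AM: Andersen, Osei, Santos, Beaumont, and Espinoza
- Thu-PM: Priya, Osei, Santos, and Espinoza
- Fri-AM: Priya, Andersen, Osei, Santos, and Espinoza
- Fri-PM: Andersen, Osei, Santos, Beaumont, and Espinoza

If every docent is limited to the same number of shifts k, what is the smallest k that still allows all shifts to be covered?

With 6 docents and 11 worker-slots to fill, someone must work at least ⌈11/6⌉ = 2 shifts, so k ≥ 2.
k = 2 works: Mon-PM→Priya, Tue-AM→Priya, Tue-PM→Beaumont, Wed-AM→Andersen, Wed-PM→Osei, Thu-AM→Andersen, Thu-PM→Santos+Espinoza, Fri-AM→Santos+Espinoza, Fri-PM→Osei.
Loads: Priya 2, Andersen 2, Osei 2, Santos 2, Beaumont 1, Espinoza 2 — all ≤ 2.

2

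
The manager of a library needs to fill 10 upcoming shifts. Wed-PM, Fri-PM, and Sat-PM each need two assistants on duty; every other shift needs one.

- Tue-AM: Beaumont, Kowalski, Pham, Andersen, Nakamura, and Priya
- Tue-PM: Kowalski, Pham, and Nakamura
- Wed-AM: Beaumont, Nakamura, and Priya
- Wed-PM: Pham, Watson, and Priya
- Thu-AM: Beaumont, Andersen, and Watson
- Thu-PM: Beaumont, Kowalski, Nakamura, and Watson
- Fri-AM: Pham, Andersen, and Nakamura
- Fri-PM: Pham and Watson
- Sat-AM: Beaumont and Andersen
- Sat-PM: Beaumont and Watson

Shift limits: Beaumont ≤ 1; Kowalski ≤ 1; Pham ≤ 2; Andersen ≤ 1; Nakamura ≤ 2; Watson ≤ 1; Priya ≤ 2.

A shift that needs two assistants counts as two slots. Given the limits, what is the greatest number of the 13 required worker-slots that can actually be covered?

Total capacity across all assistants is 1+1+2+1+2+1+2 = 10, and 13 slots are needed, so at most 10 can be filled.
An assignment achieving 10: Tue-AM→Priya, Tue-PM→Kowalski, Wed-AM→Nakamura, Wed-PM→Pham+Priya, Thu-AM→Andersen, Fri-AM→Nakamura, Fri-PM→Pham+Watson, Sat-AM→Beaumont.
Loads: Beaumont 1/1, Kowalski 1/1, Pham 2/2, Andersen 1/1, Nakamura 2/2, Watson 1/1, Priya 2/2.

10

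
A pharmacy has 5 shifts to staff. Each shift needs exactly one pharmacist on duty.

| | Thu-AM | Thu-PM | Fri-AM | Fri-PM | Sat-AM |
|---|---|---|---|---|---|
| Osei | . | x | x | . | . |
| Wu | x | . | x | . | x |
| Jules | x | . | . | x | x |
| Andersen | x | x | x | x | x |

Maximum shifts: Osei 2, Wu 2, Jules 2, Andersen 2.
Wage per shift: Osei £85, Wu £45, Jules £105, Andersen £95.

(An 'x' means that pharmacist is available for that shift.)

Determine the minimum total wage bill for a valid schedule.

Picking the cheapest available pharmacist for each shift independently would cost £315, but that ignores the shift limits.
An optimal schedule: Thu-AM→Wu, Thu-PM→Osei, Fri-AM→Osei, Fri-PM→Andersen, Sat-AM→Wu.
Total: 45 + 85 + 85 + 95 + 45 = £355.

£355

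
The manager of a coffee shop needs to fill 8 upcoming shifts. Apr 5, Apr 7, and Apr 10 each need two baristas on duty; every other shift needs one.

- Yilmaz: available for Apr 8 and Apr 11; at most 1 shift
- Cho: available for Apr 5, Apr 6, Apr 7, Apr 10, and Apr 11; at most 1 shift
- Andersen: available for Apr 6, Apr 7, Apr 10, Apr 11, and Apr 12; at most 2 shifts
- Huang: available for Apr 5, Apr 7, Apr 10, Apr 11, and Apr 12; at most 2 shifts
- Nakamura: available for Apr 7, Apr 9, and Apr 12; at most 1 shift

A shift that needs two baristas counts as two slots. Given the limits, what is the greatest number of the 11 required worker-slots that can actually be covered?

Total capacity across all baristas is 1+1+2+2+1 = 7, and 11 slots are needed, so at most 7 can be filled.
An assignment achieving 7: Apr 5→Cho+Huang, Apr 6→Andersen, Apr 8→Yilmaz, Apr 9→Nakamura, Apr 10→Andersen+Huang.
Loads: Yilmaz 1/1, Cho 1/1, Andersen 2/2, Huang 2/2, Nakamura 1/1.

7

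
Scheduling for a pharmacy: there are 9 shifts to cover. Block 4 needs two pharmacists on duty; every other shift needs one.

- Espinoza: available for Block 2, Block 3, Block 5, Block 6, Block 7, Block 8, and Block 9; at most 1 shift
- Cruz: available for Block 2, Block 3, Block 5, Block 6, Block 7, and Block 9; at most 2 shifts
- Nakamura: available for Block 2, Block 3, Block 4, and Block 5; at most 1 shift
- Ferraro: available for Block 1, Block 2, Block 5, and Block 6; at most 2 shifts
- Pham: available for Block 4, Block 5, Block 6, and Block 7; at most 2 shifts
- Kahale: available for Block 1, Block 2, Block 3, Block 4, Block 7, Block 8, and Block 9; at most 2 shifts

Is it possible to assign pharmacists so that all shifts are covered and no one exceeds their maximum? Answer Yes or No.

Yes

One valid schedule: Block 1→Ferraro, Block 2→Kahale, Block 3→Cruz, Block 4→Nakamura+Pham, Block 5→Pham, Block 6→Ferraro, Block 7→Kahale, Block 8→Espinoza, Block 9→Cruz.
Loads: Espinoza 1/1, Cruz 2/2, Nakamura 1/1, Ferraro 2/2, Pham 2/2, Kahale 2/2 — all within limits.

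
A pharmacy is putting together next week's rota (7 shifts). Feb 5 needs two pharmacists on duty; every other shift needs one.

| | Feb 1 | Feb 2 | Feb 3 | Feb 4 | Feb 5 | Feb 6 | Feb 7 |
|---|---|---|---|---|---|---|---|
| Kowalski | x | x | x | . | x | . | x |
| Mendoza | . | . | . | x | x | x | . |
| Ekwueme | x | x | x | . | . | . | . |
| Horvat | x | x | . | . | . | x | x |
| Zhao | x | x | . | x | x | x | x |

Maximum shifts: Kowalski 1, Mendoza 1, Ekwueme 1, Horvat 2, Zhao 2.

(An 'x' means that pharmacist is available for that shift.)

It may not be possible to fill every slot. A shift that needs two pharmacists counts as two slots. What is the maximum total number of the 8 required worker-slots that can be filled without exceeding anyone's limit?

Total capacity across all pharmacists is 1+1+1+2+2 = 7, and 8 slots are needed, so at most 7 can be filled.
An assignment achieving 7: Feb 1→Ekwueme, Feb 2→Zhao, Feb 3→Kowalski, Feb 4→Mendoza, Feb 5→Zhao, Feb 6→Horvat, Feb 7→Horvat.
Loads: Kowalski 1/1, Mendoza 1/1, Ekwueme 1/1, Horvat 2/2, Zhao 2/2.

7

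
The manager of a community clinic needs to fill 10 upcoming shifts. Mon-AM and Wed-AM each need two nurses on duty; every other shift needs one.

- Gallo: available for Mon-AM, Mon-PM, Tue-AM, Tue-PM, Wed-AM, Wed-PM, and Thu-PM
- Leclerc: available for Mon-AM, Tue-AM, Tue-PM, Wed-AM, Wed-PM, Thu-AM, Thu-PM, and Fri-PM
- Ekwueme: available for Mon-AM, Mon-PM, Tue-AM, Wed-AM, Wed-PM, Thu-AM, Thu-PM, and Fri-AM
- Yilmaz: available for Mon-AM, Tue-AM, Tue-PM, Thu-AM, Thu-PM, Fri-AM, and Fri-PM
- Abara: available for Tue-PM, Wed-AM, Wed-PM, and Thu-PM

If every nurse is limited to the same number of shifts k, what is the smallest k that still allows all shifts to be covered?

With 5 nurses and 12 worker-slots to fill, someone must work at least ⌈12/5⌉ = 3 shifts, so k ≥ 3.
k = 3 works: Mon-AM→Ekwueme+Yilmaz, Mon-PM→Gallo, Tue-AM→Gallo, Tue-PM→Gallo, Wed-AM→Ekwueme+Abara, Wed-PM→Leclerc, Thu-AM→Leclerc, Thu-PM→Yilmaz, Fri-AM→Ekwueme, Fri-PM→Leclerc.
Loads: Gallo 3, Leclerc 3, Ekwueme 3, Yilmaz 2, Abara 1 — all ≤ 3.

3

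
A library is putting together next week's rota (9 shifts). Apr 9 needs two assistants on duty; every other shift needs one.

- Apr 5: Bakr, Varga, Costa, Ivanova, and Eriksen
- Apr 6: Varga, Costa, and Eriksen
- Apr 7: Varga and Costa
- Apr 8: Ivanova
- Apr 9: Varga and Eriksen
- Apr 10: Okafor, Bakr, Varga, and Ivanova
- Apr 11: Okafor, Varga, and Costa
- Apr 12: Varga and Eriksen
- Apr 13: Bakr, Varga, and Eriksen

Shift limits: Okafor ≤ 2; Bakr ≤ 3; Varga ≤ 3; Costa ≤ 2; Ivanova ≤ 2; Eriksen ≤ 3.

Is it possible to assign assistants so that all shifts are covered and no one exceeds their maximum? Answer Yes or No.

Apr 8 can only be covered by Ivanova, so that assignment is forced.
Apr 9 can only be covered by Varga and Eriksen, so that assignment is forced.
One valid schedule: Apr 5→Bakr, Apr 6→Costa, Apr 7→Varga, Apr 8→Ivanova, Apr 9→Varga+Eriksen, Apr 10→Okafor, Apr 11→Okafor, Apr 12→Varga, Apr 13→Bakr.
Loads: Okafor 2/2, Bakr 2/3, Varga 3/3, Costa 1/2, Ivanova 1/2, Eriksen 1/3 — all within limits.

Yes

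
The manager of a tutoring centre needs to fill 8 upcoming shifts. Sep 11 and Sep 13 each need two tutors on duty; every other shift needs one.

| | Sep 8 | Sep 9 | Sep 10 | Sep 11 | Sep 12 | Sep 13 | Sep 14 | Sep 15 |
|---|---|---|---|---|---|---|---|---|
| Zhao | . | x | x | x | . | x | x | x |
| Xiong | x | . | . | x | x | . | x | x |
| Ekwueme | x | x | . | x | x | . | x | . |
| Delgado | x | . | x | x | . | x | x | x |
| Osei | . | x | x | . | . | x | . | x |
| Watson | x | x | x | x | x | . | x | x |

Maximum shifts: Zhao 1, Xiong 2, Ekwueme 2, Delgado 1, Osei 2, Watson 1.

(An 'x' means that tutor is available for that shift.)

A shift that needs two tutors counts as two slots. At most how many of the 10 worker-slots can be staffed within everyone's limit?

9

Total capacity across all tutors is 1+2+2+1+2+1 = 9, and 10 slots are needed, so at most 9 can be filled.
An assignment achieving 9: Sep 8→Xiong, Sep 9→Ekwueme, Sep 10→Osei, Sep 11→Ekwueme+Watson, Sep 12→Xiong, Sep 13→Zhao+Delgado, Sep 15→Osei.
Loads: Zhao 1/1, Xiong 2/2, Ekwueme 2/2, Delgado 1/1, Osei 2/2, Watson 1/1.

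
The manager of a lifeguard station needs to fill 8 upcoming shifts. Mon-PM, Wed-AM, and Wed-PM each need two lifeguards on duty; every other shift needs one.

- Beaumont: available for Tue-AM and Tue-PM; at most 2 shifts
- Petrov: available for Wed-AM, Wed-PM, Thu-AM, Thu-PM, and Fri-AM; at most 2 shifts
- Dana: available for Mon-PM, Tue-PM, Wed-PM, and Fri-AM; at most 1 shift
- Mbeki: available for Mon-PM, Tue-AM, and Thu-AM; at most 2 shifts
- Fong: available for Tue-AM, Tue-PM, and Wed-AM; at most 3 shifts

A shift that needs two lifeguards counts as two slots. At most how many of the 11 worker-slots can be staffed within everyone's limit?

8

Total capacity across all lifeguards is 2+2+1+2+3 = 10, and 11 slots are needed, so at most 10 can be filled.
Shifts {Mon-PM, Wed-PM} need 4 slots but only Petrov, Dana, and Mbeki are available for them, supplying at most 3 — so at least 1 slot must go unfilled.
An assignment achieving 8: Mon-PM→Dana+Mbeki, Tue-AM→Beaumont, Tue-PM→Beaumont, Wed-AM→Petrov+Fong, Thu-AM→Mbeki, Thu-PM→Petrov.
Loads: Beaumont 2/2, Petrov 2/2, Dana 1/1, Mbeki 2/2, Fong 1/3.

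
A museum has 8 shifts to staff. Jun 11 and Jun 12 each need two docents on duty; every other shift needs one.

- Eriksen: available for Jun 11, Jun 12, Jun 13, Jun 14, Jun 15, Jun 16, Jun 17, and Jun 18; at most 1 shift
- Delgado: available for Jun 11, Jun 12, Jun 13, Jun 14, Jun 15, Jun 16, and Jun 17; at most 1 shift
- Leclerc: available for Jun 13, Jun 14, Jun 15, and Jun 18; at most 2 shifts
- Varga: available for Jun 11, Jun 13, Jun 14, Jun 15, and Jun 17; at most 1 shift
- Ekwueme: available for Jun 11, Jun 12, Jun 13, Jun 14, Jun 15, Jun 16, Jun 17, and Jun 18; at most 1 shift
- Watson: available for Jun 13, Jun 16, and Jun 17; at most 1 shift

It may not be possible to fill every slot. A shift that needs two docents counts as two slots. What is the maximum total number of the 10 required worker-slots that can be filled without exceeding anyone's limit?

7

Total capacity across all docents is 1+1+2+1+1+1 = 7, and 10 slots are needed, so at most 7 can be filled.
An assignment achieving 7: Jun 11→Varga+Ekwueme, Jun 12→Eriksen+Delgado, Jun 14→Leclerc, Jun 16→Watson, Jun 18→Leclerc.
Loads: Eriksen 1/1, Delgado 1/1, Leclerc 2/2, Varga 1/1, Ekwueme 1/1, Watson 1/1.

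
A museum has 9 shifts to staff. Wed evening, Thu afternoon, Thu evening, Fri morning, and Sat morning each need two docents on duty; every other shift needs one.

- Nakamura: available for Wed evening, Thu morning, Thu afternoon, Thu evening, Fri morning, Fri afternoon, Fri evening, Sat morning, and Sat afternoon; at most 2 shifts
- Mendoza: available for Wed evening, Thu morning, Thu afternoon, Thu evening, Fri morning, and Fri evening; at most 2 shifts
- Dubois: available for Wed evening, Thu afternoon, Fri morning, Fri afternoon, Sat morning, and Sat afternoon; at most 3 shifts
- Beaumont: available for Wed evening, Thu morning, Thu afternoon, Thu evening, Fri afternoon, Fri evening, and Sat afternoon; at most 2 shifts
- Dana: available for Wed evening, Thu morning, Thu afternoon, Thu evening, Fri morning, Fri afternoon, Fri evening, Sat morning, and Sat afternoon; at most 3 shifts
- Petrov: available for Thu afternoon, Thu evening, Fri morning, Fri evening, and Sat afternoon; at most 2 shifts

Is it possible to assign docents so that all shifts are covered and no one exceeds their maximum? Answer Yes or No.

One valid schedule: Wed evening→Mendoza+Beaumont, Thu morning→Nakamura, Thu afternoon→Dana+Petrov, Thu evening→Beaumont+Dana, Fri morning→Dana+Petrov, Fri afternoon→Dubois, Fri evening→Mendoza, Sat morning→Nakamura+Dubois, Sat afternoon→Dubois.
Loads: Nakamura 2/2, Mendoza 2/2, Dubois 3/3, Beaumont 2/2, Dana 3/3, Petrov 2/2 — all within limits.

Yes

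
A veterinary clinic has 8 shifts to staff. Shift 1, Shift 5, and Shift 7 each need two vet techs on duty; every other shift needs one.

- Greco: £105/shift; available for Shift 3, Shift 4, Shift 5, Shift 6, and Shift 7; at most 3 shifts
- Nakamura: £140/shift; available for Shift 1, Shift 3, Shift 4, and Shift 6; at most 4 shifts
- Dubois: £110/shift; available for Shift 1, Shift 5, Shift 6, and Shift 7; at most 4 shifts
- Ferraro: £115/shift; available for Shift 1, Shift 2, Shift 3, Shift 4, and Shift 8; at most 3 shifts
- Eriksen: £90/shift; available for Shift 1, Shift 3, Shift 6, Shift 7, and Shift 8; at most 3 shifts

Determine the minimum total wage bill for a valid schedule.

Shift 2 can only be covered by Ferraro, so that assignment is forced.
Shift 5 can only be covered by Greco and Dubois, so that assignment is forced.
Picking the cheapest available vet tech for each shift independently would cost £1100, but that ignores the shift limits.
An optimal schedule: Shift 1→Eriksen+Dubois, Shift 2→Ferraro, Shift 3→Greco, Shift 4→Greco, Shift 5→Greco+Dubois, Shift 6→Dubois, Shift 7→Eriksen+Dubois, Shift 8→Eriksen.
Total: 90 + 110 + 115 + 105 + 105 + 105 + 110 + 110 + 90 + 110 + 90 = £1140.

£1140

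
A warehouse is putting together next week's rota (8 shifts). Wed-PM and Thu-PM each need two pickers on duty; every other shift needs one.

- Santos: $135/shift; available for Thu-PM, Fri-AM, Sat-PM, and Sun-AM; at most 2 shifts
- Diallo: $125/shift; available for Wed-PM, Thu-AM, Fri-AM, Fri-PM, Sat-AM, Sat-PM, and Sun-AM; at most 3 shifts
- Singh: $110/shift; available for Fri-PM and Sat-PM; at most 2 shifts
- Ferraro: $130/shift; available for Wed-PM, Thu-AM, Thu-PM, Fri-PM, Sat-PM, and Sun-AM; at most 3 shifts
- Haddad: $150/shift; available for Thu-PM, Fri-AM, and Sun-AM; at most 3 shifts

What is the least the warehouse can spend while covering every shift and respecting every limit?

Wed-PM can only be covered by Diallo and Ferraro, so that assignment is forced.
Sat-AM can only be covered by Diallo, so that assignment is forced.
Picking the cheapest available picker for each shift independently would cost $1240, but that ignores the shift limits.
An optimal schedule: Wed-PM→Diallo+Ferraro, Thu-AM→Diallo, Thu-PM→Santos+Ferraro, Fri-AM→Santos, Fri-PM→Singh, Sat-AM→Diallo, Sat-PM→Singh, Sun-AM→Ferraro.
Total: 125 + 130 + 125 + 135 + 130 + 135 + 110 + 125 + 110 + 130 = $1255.

$1255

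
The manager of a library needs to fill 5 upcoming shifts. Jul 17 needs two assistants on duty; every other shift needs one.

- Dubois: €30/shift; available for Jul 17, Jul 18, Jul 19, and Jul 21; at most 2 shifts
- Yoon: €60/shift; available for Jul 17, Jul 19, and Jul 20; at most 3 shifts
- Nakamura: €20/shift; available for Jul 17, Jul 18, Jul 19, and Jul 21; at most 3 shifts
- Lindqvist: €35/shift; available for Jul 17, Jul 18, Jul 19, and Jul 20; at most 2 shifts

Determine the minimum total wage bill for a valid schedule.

Picking the cheapest available assistant for each shift independently would cost €145, but that ignores the shift limits.
An optimal schedule: Jul 17→Nakamura+Dubois, Jul 18→Nakamura, Jul 19→Dubois, Jul 20→Lindqvist, Jul 21→Nakamura.
Total: 20 + 30 + 20 + 30 + 35 + 20 = €155.

€155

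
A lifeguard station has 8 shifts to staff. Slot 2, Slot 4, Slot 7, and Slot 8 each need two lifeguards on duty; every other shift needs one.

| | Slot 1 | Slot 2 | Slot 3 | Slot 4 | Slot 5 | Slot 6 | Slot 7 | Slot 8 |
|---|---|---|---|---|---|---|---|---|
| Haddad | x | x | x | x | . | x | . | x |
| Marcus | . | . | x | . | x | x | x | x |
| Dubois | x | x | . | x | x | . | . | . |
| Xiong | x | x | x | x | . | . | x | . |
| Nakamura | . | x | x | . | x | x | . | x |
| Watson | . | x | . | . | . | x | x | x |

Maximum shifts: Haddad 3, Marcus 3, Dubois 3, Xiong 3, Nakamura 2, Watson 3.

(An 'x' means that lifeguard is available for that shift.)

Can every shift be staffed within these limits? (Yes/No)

One valid schedule: Slot 1→Haddad, Slot 2→Dubois+Xiong, Slot 3→Haddad, Slot 4→Haddad+Dubois, Slot 5→Marcus, Slot 6→Marcus, Slot 7→Marcus+Xiong, Slot 8→Nakamura+Watson.
Loads: Haddad 3/3, Marcus 3/3, Dubois 2/3, Xiong 2/3, Nakamura 1/2, Watson 1/3 — all within limits.

Yes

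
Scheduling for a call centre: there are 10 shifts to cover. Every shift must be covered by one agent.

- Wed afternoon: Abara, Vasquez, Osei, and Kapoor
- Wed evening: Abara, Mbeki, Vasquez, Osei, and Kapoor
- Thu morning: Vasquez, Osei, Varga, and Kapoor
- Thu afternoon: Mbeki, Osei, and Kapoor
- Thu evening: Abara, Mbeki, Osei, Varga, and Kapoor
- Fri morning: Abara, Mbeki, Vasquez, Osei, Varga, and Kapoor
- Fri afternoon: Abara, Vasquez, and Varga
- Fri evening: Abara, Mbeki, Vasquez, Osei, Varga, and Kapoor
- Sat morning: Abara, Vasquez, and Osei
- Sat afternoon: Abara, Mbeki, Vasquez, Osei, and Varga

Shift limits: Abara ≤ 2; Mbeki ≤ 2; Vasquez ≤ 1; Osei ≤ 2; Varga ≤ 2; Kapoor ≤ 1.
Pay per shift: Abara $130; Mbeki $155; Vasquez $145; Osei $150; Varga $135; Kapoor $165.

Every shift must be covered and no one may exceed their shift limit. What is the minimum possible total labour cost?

Picking the cheapest available agent for each shift independently would cost $1325, but that ignores the shift limits.
An optimal schedule: Wed afternoon→Vasquez, Wed evening→Mbeki, Thu morning→Osei, Thu afternoon→Mbeki, Thu evening→Osei, Fri morning→Varga, Fri afternoon→Abara, Fri evening→Kapoor, Sat morning→Abara, Sat afternoon→Varga.
Total: 145 + 155 + 150 + 155 + 150 + 135 + 130 + 165 + 130 + 135 = $1450.

$1450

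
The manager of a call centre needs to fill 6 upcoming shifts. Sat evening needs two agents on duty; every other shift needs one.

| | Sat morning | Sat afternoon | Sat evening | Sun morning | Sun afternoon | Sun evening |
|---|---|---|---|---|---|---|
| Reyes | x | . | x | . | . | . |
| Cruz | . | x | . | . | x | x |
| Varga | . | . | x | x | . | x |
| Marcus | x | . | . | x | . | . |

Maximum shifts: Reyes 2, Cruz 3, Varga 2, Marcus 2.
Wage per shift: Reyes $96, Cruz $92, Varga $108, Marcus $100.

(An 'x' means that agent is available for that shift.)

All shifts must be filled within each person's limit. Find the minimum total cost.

Sat afternoon can only be covered by Cruz, so that assignment is forced.
Sat evening can only be covered by Reyes and Varga, so that assignment is forced.
Sun afternoon can only be covered by Cruz, so that assignment is forced.
Picking the cheapest available agent for each shift independently would cost $676, and that bound is achievable.
An optimal schedule: Sat morning→Reyes, Sat afternoon→Cruz, Sat evening→Reyes+Varga, Sun morning→Marcus, Sun afternoon→Cruz, Sun evening→Cruz.
Total: 96 + 92 + 96 + 108 + 100 + 92 + 92 = $676.

$676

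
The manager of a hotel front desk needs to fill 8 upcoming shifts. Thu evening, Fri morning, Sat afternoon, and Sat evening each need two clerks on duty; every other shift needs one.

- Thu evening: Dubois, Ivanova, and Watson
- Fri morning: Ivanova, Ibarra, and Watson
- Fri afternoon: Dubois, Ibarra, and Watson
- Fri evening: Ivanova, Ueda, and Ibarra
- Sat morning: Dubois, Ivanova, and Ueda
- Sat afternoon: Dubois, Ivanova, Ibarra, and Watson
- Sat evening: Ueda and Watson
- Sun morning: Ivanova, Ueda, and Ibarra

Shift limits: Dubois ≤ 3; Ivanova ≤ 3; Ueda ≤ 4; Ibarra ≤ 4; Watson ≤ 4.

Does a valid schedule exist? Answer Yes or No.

Sat evening can only be covered by Ueda and Watson, so that assignment is forced.
One valid schedule: Thu evening→Dubois+Ivanova, Fri morning→Ivanova+Ibarra, Fri afternoon→Dubois, Fri evening→Ivanova, Sat morning→Dubois, Sat afternoon→Ibarra+Watson, Sat evening→Ueda+Watson, Sun morning→Ueda.
Loads: Dubois 3/3, Ivanova 3/3, Ueda 2/4, Ibarra 2/4, Watson 2/4 — all within limits.

Yes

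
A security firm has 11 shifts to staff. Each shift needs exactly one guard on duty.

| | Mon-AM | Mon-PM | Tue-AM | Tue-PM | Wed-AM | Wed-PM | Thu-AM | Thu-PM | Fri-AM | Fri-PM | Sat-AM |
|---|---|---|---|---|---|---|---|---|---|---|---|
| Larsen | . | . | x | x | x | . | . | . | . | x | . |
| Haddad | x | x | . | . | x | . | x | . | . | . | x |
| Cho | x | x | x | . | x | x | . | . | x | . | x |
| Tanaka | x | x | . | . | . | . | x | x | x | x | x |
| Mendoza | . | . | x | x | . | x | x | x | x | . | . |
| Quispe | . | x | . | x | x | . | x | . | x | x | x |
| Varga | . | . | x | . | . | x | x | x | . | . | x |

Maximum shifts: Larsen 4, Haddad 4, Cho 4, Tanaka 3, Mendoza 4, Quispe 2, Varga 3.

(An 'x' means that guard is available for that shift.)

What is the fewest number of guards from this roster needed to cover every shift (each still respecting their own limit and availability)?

3

11 slots to fill and no one can take more than 4, so at least ⌈11/4⌉ = 3 guards are needed.
Larsen, Haddad, and Mendoza alone can cover everything: Mon-AM→Haddad, Mon-PM→Haddad, Tue-AM→Larsen, Tue-PM→Larsen, Wed-AM→Larsen, Wed-PM→Mendoza, Thu-AM→Haddad, Thu-PM→Mendoza, Fri-AM→Mendoza, Fri-PM→Larsen, Sat-AM→Haddad.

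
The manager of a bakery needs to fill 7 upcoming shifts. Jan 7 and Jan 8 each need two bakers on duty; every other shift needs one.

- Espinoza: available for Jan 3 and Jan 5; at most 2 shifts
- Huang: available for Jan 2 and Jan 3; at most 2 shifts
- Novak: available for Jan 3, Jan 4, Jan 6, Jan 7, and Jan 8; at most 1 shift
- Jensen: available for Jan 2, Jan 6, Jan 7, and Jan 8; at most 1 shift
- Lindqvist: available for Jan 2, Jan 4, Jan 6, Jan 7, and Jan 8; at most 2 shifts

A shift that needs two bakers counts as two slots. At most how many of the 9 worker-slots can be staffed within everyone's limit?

Total capacity across all bakers is 2+2+1+1+2 = 8, and 9 slots are needed, so at most 8 can be filled.
Shifts {Jan 4, Jan 7, Jan 8} need 5 slots but only Novak, Jensen, and Lindqvist are available for them, supplying at most 4 — so at least 1 slot must go unfilled.
An assignment achieving 7: Jan 2→Huang, Jan 3→Espinoza, Jan 4→Novak, Jan 5→Espinoza, Jan 6→Jensen, Jan 7→Lindqvist, Jan 8→Lindqvist.
Loads: Espinoza 2/2, Huang 1/2, Novak 1/1, Jensen 1/1, Lindqvist 2/2.

7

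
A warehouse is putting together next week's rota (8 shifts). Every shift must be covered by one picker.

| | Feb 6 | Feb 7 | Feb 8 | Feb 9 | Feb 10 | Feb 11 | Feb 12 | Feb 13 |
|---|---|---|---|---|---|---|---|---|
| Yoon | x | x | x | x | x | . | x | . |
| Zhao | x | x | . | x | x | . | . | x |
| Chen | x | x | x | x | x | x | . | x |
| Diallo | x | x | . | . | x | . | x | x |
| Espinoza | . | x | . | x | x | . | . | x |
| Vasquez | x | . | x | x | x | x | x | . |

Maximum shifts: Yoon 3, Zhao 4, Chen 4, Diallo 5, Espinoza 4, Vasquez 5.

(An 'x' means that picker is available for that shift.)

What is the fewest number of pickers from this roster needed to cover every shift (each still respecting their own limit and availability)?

2

8 slots to fill and no one can take more than 5, so at least ⌈8/5⌉ = 2 pickers are needed.
Zhao and Vasquez alone can cover everything: Feb 6→Zhao, Feb 7→Zhao, Feb 8→Vasquez, Feb 9→Zhao, Feb 10→Vasquez, Feb 11→Vasquez, Feb 12→Vasquez, Feb 13→Zhao.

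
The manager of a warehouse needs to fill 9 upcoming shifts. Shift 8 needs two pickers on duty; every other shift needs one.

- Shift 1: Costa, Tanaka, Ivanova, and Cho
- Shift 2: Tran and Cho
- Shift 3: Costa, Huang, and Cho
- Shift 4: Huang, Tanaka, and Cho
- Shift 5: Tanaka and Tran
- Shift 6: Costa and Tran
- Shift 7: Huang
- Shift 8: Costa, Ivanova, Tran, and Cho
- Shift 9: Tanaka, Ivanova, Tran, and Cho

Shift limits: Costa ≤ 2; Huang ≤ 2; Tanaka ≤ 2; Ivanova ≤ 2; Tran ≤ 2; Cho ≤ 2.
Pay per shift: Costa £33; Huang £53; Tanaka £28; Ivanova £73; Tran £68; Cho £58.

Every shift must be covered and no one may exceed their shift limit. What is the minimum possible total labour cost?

Shift 7 can only be covered by Huang, so that assignment is forced.
Picking the cheapest available picker for each shift independently would cost £380, but that ignores the shift limits.
An optimal schedule: Shift 1→Tanaka, Shift 2→Cho, Shift 3→Costa, Shift 4→Huang, Shift 5→Tanaka, Shift 6→Costa, Shift 7→Huang, Shift 8→Cho+Tran, Shift 9→Tran.
Total: 28 + 58 + 33 + 53 + 28 + 33 + 53 + 58 + 68 + 68 = £480.

£480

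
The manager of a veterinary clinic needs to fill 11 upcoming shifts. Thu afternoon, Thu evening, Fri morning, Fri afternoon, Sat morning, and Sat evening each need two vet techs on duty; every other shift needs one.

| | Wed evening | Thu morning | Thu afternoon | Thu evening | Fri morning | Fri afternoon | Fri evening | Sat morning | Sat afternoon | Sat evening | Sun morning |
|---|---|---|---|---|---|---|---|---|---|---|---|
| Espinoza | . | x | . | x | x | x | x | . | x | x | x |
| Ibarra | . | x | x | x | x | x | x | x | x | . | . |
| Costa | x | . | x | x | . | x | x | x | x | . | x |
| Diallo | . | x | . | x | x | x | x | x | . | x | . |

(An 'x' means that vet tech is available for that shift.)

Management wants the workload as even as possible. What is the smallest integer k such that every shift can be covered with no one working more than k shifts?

With 4 vet techs and 17 worker-slots to fill, someone must work at least ⌈17/4⌉ = 5 shifts, so k ≥ 5.
k = 5 works: Wed evening→Costa, Thu morning→Espinoza, Thu afternoon→Ibarra+Costa, Thu evening→Ibarra+Costa, Fri morning→Espinoza+Ibarra, Fri afternoon→Costa+Diallo, Fri evening→Ibarra, Sat morning→Ibarra+Costa, Sat afternoon→Espinoza, Sat evening→Espinoza+Diallo, Sun morning→Espinoza.
Loads: Espinoza 5, Ibarra 5, Costa 5, Diallo 2 — all ≤ 5.

5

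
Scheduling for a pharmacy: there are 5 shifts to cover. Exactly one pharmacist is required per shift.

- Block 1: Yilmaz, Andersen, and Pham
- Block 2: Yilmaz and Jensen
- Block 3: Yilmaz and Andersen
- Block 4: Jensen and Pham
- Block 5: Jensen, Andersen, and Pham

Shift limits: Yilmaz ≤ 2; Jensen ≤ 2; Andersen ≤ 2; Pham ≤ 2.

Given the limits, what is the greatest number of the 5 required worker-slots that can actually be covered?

5

Total capacity across all pharmacists is 2+2+2+2 = 8, and 5 slots are needed, so at most 5 can be filled.
An assignment achieving 5: Block 1→Andersen, Block 2→Yilmaz, Block 3→Yilmaz, Block 4→Jensen, Block 5→Jensen.
Loads: Yilmaz 2/2, Jensen 2/2, Andersen 1/2, Pham 0/2.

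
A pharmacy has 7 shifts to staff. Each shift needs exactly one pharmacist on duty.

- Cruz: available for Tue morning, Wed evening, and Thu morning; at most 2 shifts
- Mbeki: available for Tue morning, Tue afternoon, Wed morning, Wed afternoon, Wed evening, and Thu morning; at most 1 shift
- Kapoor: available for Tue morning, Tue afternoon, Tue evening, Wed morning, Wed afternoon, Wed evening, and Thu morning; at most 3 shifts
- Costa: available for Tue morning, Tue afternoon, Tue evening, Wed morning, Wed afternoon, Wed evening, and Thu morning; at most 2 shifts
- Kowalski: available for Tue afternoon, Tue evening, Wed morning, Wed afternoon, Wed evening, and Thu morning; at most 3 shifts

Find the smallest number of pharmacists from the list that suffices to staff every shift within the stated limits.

3

7 slots to fill and no one can take more than 3, so at least ⌈7/3⌉ = 3 pharmacists are needed.
Cruz, Kapoor, and Costa alone can cover everything: Tue morning→Cruz, Tue afternoon→Kapoor, Tue evening→Kapoor, Wed morning→Kapoor, Wed afternoon→Costa, Wed evening→Cruz, Thu morning→Costa.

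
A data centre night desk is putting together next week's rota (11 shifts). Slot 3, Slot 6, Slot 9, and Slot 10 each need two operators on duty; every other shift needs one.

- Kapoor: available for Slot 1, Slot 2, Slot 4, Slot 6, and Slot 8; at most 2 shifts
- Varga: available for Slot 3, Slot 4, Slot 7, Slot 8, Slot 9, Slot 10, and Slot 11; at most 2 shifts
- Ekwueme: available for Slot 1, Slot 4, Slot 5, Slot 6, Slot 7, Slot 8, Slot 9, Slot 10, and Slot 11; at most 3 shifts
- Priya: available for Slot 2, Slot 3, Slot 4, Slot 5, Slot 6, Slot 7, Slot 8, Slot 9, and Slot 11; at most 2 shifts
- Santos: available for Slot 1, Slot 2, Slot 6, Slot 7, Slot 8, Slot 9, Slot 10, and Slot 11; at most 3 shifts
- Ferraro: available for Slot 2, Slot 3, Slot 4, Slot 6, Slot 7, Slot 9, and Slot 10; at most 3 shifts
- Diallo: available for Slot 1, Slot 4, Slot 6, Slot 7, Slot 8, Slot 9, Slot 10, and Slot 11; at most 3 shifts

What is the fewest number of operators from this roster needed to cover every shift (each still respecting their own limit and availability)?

6

15 slots to fill and no one can take more than 3, so at least ⌈15/3⌉ = 5 operators are needed.
Any 5 operators together have capacity at most 3+3+3+3+2 = 14 < 15 slots, so 5 can never suffice.
Kapoor, Varga, Ekwueme, Priya, Santos, and Ferraro alone can cover everything: Slot 1→Kapoor, Slot 2→Kapoor, Slot 3→Varga+Priya, Slot 4→Ekwueme, Slot 5→Ekwueme, Slot 6→Santos+Ferraro, Slot 7→Ekwueme, Slot 8→Priya, Slot 9→Santos+Ferraro, Slot 10→Santos+Ferraro, Slot 11→Varga.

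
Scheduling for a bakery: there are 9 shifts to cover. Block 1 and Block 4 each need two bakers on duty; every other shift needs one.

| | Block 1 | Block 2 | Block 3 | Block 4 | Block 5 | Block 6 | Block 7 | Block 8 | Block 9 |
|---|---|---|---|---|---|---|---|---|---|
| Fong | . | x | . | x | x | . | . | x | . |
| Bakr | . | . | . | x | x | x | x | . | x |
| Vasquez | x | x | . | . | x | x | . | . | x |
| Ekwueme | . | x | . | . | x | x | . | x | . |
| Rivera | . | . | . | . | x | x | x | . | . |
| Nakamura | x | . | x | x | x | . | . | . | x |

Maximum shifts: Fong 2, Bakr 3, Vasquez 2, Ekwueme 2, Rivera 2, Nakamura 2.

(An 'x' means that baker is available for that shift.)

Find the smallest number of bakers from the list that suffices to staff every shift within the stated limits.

5

11 slots to fill and no one can take more than 3, so at least ⌈11/3⌉ = 4 bakers are needed.
Any 4 bakers together have capacity at most 3+2+2+2 = 9 < 11 slots, so 4 can never suffice.
Fong, Bakr, Vasquez, Ekwueme, and Nakamura alone can cover everything: Block 1→Vasquez+Nakamura, Block 2→Vasquez, Block 3→Nakamura, Block 4→Fong+Bakr, Block 5→Ekwueme, Block 6→Ekwueme, Block 7→Bakr, Block 8→Fong, Block 9→Bakr.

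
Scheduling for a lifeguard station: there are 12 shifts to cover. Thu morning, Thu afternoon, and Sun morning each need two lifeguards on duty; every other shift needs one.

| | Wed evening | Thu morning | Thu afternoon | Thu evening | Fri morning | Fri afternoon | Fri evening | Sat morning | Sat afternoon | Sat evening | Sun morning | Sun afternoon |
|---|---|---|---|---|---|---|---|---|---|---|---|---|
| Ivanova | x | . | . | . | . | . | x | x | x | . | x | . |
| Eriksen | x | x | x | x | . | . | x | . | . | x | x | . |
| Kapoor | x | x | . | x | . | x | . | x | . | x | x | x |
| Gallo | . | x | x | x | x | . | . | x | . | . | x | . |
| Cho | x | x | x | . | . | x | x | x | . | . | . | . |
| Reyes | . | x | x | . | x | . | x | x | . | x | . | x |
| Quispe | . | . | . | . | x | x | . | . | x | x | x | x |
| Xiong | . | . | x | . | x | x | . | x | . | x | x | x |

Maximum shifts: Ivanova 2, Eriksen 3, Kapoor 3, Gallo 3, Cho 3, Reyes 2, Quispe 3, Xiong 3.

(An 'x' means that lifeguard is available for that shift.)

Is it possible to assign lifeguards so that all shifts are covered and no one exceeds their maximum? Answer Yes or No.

One valid schedule: Wed evening→Ivanova, Thu morning→Gallo+Cho, Thu afternoon→Gallo+Cho, Thu evening→Eriksen, Fri morning→Gallo, Fri afternoon→Kapoor, Fri evening→Eriksen, Sat morning→Kapoor, Sat afternoon→Ivanova, Sat evening→Eriksen, Sun morning→Quispe+Xiong, Sun afternoon→Kapoor.
Loads: Ivanova 2/2, Eriksen 3/3, Kapoor 3/3, Gallo 3/3, Cho 2/3, Reyes 0/2, Quispe 1/3, Xiong 1/3 — all within limits.

Yes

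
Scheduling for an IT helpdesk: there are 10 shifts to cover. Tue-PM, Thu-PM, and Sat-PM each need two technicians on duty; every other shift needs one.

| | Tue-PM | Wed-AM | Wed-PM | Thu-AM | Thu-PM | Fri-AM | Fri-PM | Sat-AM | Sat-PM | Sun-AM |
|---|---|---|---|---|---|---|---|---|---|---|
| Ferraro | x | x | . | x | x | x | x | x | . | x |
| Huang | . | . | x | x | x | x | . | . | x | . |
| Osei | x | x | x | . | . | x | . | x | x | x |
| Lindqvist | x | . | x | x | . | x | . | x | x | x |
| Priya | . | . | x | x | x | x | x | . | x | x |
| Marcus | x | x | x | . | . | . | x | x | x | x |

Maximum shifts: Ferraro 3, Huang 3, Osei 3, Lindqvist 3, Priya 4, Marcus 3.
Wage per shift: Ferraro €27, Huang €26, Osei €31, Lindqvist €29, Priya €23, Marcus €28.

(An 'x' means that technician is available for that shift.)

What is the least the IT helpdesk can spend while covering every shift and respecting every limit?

€335

Picking the cheapest available technician for each shift independently would cost €322, but that ignores the shift limits.
An optimal schedule: Tue-PM→Ferraro+Marcus, Wed-AM→Ferraro, Wed-PM→Priya, Thu-AM→Priya, Thu-PM→Priya+Huang, Fri-AM→Huang, Fri-PM→Priya, Sat-AM→Ferraro, Sat-PM→Huang+Marcus, Sun-AM→Marcus.
Total: 27 + 28 + 27 + 23 + 23 + 23 + 26 + 26 + 23 + 27 + 26 + 28 + 28 = €335.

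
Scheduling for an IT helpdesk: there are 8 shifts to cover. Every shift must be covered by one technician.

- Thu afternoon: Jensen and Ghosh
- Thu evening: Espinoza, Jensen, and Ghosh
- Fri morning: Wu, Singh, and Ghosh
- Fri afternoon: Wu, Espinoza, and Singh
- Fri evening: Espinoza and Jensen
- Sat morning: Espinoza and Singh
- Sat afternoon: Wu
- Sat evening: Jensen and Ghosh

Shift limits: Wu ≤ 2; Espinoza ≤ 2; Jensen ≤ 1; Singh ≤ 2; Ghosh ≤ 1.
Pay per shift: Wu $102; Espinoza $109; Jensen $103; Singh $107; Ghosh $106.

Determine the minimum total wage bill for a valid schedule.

Sat afternoon can only be covered by Wu, so that assignment is forced.
Picking the cheapest available technician for each shift independently would cost $825, but that ignores the shift limits.
An optimal schedule: Thu afternoon→Jensen, Thu evening→Espinoza, Fri morning→Wu, Fri afternoon→Singh, Fri evening→Espinoza, Sat morning→Singh, Sat afternoon→Wu, Sat evening→Ghosh.
Total: 103 + 109 + 102 + 107 + 109 + 107 + 102 + 106 = $845.

$845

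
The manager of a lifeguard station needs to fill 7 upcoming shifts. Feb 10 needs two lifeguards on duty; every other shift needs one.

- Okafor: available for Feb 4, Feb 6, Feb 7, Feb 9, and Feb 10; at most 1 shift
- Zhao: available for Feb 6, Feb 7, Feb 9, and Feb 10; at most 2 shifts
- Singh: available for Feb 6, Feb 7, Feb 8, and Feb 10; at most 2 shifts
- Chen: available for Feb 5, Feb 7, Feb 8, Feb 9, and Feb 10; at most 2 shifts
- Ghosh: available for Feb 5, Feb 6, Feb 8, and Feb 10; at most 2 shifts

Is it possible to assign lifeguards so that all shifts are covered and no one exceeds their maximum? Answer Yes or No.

Yes

Feb 4 can only be covered by Okafor, so that assignment is forced.
One valid schedule: Feb 4→Okafor, Feb 5→Chen, Feb 6→Zhao, Feb 7→Singh, Feb 8→Singh, Feb 9→Zhao, Feb 10→Chen+Ghosh.
Loads: Okafor 1/1, Zhao 2/2, Singh 2/2, Chen 2/2, Ghosh 1/2 — all within limits.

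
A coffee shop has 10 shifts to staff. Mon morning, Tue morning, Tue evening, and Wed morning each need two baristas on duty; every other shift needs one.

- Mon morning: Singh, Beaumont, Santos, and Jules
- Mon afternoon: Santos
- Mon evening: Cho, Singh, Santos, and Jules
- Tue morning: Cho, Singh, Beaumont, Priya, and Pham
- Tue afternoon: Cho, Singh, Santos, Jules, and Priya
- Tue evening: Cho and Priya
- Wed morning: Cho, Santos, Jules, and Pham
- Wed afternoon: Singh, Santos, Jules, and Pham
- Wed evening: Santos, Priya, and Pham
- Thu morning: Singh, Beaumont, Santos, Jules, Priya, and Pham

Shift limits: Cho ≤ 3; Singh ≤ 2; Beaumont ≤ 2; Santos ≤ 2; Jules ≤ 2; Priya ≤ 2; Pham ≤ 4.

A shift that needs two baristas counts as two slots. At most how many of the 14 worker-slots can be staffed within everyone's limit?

14

Total capacity across all baristas is 3+2+2+2+2+2+4 = 17, and 14 slots are needed, so at most 14 can be filled.
An assignment achieving 14: Mon morning→Singh+Beaumont, Mon afternoon→Santos, Mon evening→Cho, Tue morning→Beaumont+Priya, Tue afternoon→Jules, Tue evening→Cho+Priya, Wed morning→Cho+Jules, Wed afternoon→Singh, Wed evening→Santos, Thu morning→Pham.
Loads: Cho 3/3, Singh 2/2, Beaumont 2/2, Santos 2/2, Jules 2/2, Priya 2/2, Pham 1/4.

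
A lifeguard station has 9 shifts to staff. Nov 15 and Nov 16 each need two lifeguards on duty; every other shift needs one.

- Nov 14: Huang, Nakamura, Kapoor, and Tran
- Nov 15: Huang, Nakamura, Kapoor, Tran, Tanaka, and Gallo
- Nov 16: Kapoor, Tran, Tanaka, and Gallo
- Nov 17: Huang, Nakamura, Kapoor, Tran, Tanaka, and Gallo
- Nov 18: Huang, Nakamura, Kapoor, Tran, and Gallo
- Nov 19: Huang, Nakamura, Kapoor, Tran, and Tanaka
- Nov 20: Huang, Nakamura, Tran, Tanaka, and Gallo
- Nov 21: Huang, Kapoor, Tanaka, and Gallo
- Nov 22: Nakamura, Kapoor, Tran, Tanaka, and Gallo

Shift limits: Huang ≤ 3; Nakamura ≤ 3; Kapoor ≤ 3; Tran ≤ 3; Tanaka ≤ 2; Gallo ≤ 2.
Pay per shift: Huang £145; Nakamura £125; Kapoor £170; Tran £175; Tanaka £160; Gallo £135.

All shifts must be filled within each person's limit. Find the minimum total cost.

£1570

Picking the cheapest available lifeguard for each shift independently would cost £1440, but that ignores the shift limits.
An optimal schedule: Nov 14→Nakamura, Nov 15→Huang+Tanaka, Nov 16→Tanaka+Kapoor, Nov 17→Huang, Nov 18→Nakamura, Nov 19→Nakamura, Nov 20→Huang, Nov 21→Gallo, Nov 22→Gallo.
Total: 125 + 145 + 160 + 160 + 170 + 145 + 125 + 125 + 145 + 135 + 135 = £1570.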